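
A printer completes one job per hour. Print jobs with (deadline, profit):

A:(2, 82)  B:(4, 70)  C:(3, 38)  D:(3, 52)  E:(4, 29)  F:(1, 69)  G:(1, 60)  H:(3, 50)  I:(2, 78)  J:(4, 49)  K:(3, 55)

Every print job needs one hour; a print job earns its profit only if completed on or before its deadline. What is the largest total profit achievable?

Take jobs in profit order; each goes to the latest open slot no later than its deadline.
Profit order: A=82 I=78 B=70 F=69 G=60 K=55 D=52 H=50 J=49 C=38 E=29
Assign: A→slot 2, I→slot 1, B→slot 4, F skipped, G skipped, K→slot 3, D skipped, H skipped, J skipped, C skipped, E skipped.
Slots: [1:I] [2:A] [3:K] [4:B]
Profit = 78 + 82 + 55 + 70 = 285

285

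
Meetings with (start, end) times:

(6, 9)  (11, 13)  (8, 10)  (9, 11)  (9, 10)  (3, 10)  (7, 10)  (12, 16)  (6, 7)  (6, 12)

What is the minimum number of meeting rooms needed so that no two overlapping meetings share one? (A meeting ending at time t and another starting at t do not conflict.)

starts: [3, 6, 6, 6, 7, 8, 9, 9, 11, 12]
ends:   [7, 9, 10, 10, 10, 10, 11, 12, 13, 16]
s3→1 s6→2 s6→3 s6→4 e7→3 s7→4 s8→5 e9→4 s9→5 s9→6  — peak 6.

6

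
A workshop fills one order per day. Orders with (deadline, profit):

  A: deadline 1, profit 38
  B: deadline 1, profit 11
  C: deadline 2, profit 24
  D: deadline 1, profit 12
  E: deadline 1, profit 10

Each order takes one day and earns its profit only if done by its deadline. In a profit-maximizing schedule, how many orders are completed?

Sort by profit descending; place each in the latest free slot ≤ its deadline.
Profit order: A=38 C=24 D=12 B=11 E=10
Assign: A→slot 1, C→slot 2, D skipped, B skipped, E skipped.
Slots: [1:A] [2:C]
2 of 5 scheduled.

2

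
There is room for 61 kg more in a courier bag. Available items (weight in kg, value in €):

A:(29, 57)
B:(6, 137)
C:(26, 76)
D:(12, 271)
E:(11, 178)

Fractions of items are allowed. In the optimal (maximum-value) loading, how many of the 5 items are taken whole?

4

Order: B (137/6=22.83) > D (271/12=22.58) > E (178/11=16.18) > C (76/26=2.92) > A (57/29=1.97)
Fill: take B (6 @ 137) → take D (12 @ 271) → take E (11 @ 178) → take C (26 @ 76) → take 6/29 of A → 11.79; 61/61 used.
4 item(s) taken whole; one partial (take 6/29 of A).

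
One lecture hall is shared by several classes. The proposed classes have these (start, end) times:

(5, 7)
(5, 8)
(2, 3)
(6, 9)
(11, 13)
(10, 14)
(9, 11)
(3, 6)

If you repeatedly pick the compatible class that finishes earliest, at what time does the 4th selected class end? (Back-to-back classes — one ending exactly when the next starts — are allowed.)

By end time: (2,3), (3,6), (5,7), (5,8), (6,9), (9,11), (11,13), (10,14).
Pick (2,3); next start ≥ 3 → (3,6); next start ≥ 6 → (6,9); next start ≥ 9 → (9,11); next start ≥ 11 → (11,13).
Selected: (2,3) (3,6) (6,9) (9,11) (11,13)

11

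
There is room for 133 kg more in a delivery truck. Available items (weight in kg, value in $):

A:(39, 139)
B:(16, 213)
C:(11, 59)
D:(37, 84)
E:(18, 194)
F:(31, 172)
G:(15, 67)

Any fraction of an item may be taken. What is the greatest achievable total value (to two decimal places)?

850.81

Order: B (213/16=13.31) > E (194/18=10.78) > F (172/31=5.55) > C (59/11=5.36) > G (67/15=4.47) > A (139/39=3.56) > D (84/37=2.27)
Fill: take B (16 @ 213) → take E (18 @ 194) → take F (31 @ 172) → take C (11 @ 59) → take G (15 @ 67) → take A (39 @ 139) → take 3/37 of D → 6.81; 133/133 used.
Total value = 850.81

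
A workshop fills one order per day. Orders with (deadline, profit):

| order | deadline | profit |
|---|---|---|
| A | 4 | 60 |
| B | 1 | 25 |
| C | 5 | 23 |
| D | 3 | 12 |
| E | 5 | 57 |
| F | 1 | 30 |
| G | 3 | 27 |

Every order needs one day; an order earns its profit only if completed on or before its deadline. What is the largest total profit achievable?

197

By profit: A(d4,60), E(d5,57), F(d1,30), G(d3,27), B(d1,25), C(d5,23), D(d3,12)
A→slot 4; E→slot 5; F→slot 1; G→slot 3; B skipped; C→slot 2; D skipped.
Profit = 30 + 23 + 27 + 60 + 57 = 197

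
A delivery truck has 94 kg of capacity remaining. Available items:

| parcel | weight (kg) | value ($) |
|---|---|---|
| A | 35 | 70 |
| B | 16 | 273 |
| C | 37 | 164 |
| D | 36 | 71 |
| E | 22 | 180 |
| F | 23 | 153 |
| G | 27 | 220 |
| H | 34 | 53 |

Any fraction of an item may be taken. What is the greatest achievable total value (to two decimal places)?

Sort by value per unit weight and fill in that order.
Ratios (sorted): B 17.06, E 8.18, G 8.15, F 6.65, C 4.43, A 2.00, D 1.97, H 1.56
take B (16 @ 273); take E (22 @ 180); take G (27 @ 220); take F (23 @ 153); take 6/37 of C → 26.59. Capacity used 94/94.
Total value = 852.59

852.59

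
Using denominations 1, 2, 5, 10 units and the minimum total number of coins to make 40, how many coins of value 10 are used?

Greedy: take as many of the largest coin as possible, then repeat with the remainder.
40 = 4×10
Count of 10: 4

4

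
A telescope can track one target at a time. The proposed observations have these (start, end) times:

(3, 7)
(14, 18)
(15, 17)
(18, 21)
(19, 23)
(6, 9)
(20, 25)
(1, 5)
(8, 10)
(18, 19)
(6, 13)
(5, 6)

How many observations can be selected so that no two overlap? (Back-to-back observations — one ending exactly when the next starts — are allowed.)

Sorted by end: (1,5)  (5,6)  (3,7)  (6,9)  (8,10)  (6,13)  (15,17)  (14,18)  (18,19)  (18,21)  (19,23)  (20,25)
take (1,5); take (5,6); skip (3,7); take (6,9); take (15,17); take (18,19); skip (18,21); take (19,23).
Selected 6 observations.

6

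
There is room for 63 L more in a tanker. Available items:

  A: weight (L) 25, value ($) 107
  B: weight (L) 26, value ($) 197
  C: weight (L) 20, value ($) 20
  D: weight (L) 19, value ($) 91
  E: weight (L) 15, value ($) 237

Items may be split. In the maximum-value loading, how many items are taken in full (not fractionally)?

Sort by value per unit weight and fill in that order.
Order: E (237/15=15.80) > B (197/26=7.58) > D (91/19=4.79) > A (107/25=4.28) > C (20/20=1.00)
Fill: take E (15 @ 237) → take B (26 @ 197) → take D (19 @ 91) → take 3/25 of A → 12.84; 63/63 used.
3 item(s) taken whole; one partial (take 3/25 of A).

3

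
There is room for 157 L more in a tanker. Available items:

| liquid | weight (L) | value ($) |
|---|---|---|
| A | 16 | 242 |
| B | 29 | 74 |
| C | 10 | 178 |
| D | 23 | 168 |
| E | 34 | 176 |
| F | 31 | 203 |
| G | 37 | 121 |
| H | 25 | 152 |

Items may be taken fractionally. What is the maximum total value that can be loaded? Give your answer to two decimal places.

Greedy by value/weight ratio, highest first.
Order: C (178/10=17.80) > A (242/16=15.12) > D (168/23=7.30) > F (203/31=6.55) > H (152/25=6.08) > E (176/34=5.18) > G (121/37=3.27) > B (74/29=2.55)
Fill: take C (10 @ 178) → take A (16 @ 242) → take D (23 @ 168) → take F (31 @ 203) → take H (25 @ 152) → take E (34 @ 176) → take 18/37 of G → 58.86; 157/157 used.
Total value = 1177.86

1177.86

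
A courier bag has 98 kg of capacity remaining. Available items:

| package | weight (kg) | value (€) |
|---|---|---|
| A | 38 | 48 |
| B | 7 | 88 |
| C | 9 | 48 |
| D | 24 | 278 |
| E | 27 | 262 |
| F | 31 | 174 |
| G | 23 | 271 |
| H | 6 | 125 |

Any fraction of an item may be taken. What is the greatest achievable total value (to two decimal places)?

Greedy by value/weight ratio, highest first.
Ratios (sorted): H 20.83, B 12.57, G 11.78, D 11.58, E 9.70, F 5.61, C 5.33, A 1.26
take H (6 @ 125); take B (7 @ 88); take G (23 @ 271); take D (24 @ 278); take E (27 @ 262); take 11/31 of F → 61.74. Capacity used 98/98.
Total value = 1085.74

1085.74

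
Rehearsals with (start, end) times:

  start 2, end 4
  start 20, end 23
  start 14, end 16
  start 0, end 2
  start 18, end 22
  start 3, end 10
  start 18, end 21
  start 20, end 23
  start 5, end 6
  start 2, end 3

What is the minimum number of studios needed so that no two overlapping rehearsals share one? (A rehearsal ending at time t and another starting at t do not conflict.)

Events (time:±→running): 0:+→1 2:-→0 2:+→1 2:+→2 3:-→1 3:+→2 4:-→1 5:+→2 6:-→1 10:-→0 14:+→1 16:-→0 18:+→1 18:+→2 20:+→3 20:+→4 … peak 4.

4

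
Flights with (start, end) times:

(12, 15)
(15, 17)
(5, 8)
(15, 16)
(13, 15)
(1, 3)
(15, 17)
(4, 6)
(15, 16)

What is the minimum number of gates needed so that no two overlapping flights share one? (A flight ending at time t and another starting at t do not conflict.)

4

starts: [1, 4, 5, 12, 13, 15, 15, 15, 15]
ends:   [3, 6, 8, 15, 15, 16, 16, 17, 17]
s1→1 e3→0 s4→1 s5→2 e6→1 e8→0 s12→1 s13→2 e15→1 e15→0 s15→1 s15→2 s15→3 s15→4  — peak 4.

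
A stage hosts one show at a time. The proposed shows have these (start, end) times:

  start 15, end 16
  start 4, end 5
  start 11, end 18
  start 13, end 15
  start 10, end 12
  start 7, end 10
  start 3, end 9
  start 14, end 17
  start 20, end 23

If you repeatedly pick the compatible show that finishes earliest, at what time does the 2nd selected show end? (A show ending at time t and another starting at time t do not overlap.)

Order by finish time; keep every interval that doesn't clash with the previous kept one.
By end time: (4,5), (3,9), (7,10), (10,12), (13,15), (15,16), (14,17), (11,18), (20,23).
Pick (4,5); next start ≥ 5 → (7,10); next start ≥ 10 → (10,12); next start ≥ 12 → (13,15); next start ≥ 15 → (15,16); next start ≥ 16 → (20,23).
Selected: (4,5) (7,10) (10,12) (13,15) (15,16) (20,23)

10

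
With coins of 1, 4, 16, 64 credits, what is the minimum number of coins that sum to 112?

4

Greedy: take as many of the largest coin as possible, then repeat with the remainder.
112 = 1×64 + 3×16
Total coins = 1 + 3 = 4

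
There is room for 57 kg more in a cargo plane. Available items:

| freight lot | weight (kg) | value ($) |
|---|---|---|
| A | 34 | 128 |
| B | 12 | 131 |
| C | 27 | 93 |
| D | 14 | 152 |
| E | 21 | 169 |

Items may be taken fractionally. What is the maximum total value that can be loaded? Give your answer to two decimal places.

Sort by value per unit weight and fill in that order.
Ratios (sorted): B 10.92, D 10.86, E 8.05, A 3.76, C 3.44
take B (12 @ 131); take D (14 @ 152); take E (21 @ 169); take 10/34 of A → 37.65. Capacity used 57/57.
Total value = 489.65

489.65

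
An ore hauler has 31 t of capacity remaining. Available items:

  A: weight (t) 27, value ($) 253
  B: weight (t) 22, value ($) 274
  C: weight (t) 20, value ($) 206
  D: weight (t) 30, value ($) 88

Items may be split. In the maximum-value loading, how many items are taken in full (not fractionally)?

Sort by value per unit weight and fill in that order.
Order: B (274/22=12.45) > C (206/20=10.30) > A (253/27=9.37) > D (88/30=2.93)
Fill: take B (22 @ 274) → take 9/20 of C → 92.70; 31/31 used.
1 item(s) taken whole; one partial (take 9/20 of C).

1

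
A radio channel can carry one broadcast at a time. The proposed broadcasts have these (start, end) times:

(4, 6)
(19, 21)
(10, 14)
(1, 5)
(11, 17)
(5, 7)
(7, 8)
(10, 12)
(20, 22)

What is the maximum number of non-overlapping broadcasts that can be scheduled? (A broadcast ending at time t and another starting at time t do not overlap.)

5

Sort by end time and greedily take each interval whose start is ≥ the last chosen end.
Sorted by end: (1,5)  (4,6)  (5,7)  (7,8)  (10,12)  (10,14)  (11,17)  (19,21)  (20,22)
take (1,5); take (5,7); take (7,8); take (10,12); take (19,21); skip (20,22).
Selected 5 broadcasts.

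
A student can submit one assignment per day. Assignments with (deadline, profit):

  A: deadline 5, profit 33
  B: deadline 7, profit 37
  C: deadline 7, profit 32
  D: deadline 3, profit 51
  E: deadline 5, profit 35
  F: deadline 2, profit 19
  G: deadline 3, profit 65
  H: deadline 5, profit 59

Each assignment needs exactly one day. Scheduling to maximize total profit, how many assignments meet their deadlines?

7

By profit: G(d3,65), H(d5,59), D(d3,51), B(d7,37), E(d5,35), A(d5,33), C(d7,32), F(d2,19)
G→slot 3; H→slot 5; D→slot 2; B→slot 7; E→slot 4; A→slot 1; C→slot 6; F skipped.
7 of 8 scheduled.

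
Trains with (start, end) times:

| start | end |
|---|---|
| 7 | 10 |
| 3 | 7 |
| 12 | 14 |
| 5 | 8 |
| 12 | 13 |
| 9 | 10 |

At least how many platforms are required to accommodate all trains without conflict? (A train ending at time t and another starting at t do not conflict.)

2

starts: [3, 5, 7, 9, 12, 12]
ends:   [7, 8, 10, 10, 13, 14]
s3→1 s5→2  — peak 2.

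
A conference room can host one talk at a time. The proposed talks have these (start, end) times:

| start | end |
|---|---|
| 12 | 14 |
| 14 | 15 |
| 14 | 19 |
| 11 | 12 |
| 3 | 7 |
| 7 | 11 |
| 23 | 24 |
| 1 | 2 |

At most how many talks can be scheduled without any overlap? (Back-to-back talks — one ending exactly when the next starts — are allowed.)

Sorted by end: (1,2)  (3,7)  (7,11)  (11,12)  (12,14)  (14,15)  (14,19)  (23,24)
take (1,2); take (3,7); take (7,11); take (11,12); take (12,14); take (14,15); skip (14,19); take (23,24).
Selected 7 talks.

7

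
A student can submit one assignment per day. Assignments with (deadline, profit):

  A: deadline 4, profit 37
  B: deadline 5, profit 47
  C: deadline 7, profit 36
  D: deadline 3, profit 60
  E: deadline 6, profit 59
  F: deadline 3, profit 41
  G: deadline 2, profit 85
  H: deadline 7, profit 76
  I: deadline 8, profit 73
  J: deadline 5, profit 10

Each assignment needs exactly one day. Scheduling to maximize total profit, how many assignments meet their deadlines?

8

Take jobs in profit order; each goes to the latest open slot no later than its deadline.
Profit order: G=85 H=76 I=73 D=60 E=59 B=47 F=41 A=37 C=36 J=10
Assign: G→slot 2, H→slot 7, I→slot 8, D→slot 3, E→slot 6, B→slot 5, F→slot 1, A→slot 4, C skipped, J skipped.
Slots: [1:F] [2:G] [3:D] [4:A] [5:B] [6:E] [7:H] [8:I]
8 of 10 scheduled.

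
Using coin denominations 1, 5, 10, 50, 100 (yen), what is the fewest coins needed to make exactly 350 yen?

4

350 = 3×100 + 1×50
Total coins = 3 + 1 = 4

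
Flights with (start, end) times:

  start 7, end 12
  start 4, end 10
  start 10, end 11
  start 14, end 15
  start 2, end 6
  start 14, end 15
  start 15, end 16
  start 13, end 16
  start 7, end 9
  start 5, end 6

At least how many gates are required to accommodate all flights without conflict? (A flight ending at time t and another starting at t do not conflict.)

The answer is the maximum number of intervals overlapping at any instant.
Events (time:±→running): 2:+→1 4:+→2 5:+→3 … peak 3.

3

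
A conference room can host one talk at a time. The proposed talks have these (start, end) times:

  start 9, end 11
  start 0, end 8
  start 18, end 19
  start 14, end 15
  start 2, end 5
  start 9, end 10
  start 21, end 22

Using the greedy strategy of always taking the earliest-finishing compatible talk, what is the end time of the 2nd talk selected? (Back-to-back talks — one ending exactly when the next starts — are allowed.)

Greedy by earliest finish: after sorting by end time, pick each interval compatible with the last pick.
Sorted by end: (2,5)  (0,8)  (9,10)  (9,11)  (14,15)  (18,19)  (21,22)
take (2,5); take (9,10); take (14,15); take (18,19); take (21,22).
Selected: (2,5) (9,10) (14,15) (18,19) (21,22)

10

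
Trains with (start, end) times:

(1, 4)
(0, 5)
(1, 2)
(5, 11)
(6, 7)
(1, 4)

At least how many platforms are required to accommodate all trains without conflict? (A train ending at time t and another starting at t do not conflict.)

4

starts: [0, 1, 1, 1, 5, 6]
ends:   [2, 4, 4, 5, 7, 11]
s0→1 s1→2 s1→3 s1→4  — peak 4.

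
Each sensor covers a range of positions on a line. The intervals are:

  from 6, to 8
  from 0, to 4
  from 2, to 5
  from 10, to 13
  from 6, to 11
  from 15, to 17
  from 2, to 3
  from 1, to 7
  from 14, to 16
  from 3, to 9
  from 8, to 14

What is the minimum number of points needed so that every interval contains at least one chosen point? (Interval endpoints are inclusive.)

4

Sorted: [2,3] [0,4] [2,5] [1,7] [6,8] [3,9] [6,11] [10,13] [8,14] [14,16] [15,17]
{[2,3],[0,4],[2,5],[1,7]} hit by 3; {[6,8],[3,9],[6,11]} hit by 8; {[10,13],[8,14]} hit by 13; {[14,16],[15,17]} hit by 16.
Points: 3, 8, 13, 16 (4 total).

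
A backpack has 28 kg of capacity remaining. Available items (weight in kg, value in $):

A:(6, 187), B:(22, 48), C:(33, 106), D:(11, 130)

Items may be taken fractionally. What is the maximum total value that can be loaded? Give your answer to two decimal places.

352.33

Ratios (sorted): A 31.17, D 11.82, C 3.21, B 2.18
take A (6 @ 187); take D (11 @ 130); take 11/33 of C → 35.33. Capacity used 28/28.
Total value = 352.33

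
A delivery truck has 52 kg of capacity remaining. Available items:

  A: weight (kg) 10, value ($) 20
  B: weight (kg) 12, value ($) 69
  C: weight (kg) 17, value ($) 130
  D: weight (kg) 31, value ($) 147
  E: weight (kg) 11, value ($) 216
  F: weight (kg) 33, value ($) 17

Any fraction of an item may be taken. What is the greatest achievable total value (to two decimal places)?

Order: E (216/11=19.64) > C (130/17=7.65) > B (69/12=5.75) > D (147/31=4.74) > A (20/10=2.00) > F (17/33=0.52)
Fill: take E (11 @ 216) → take C (17 @ 130) → take B (12 @ 69) → take 12/31 of D → 56.90; 52/52 used.
Total value = 471.90

471.90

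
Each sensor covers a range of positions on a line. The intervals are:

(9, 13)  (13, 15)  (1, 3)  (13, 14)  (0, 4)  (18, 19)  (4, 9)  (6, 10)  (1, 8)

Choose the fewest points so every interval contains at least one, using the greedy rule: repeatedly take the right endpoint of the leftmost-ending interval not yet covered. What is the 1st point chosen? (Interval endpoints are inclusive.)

3

Sorted: [1,3] [0,4] [1,8] [4,9] [6,10] [9,13] [13,14] [13,15] [18,19]
{[1,3],[0,4],[1,8]} hit by 3; {[4,9],[6,10],[9,13]} hit by 9; {[13,14],[13,15]} hit by 14; {[18,19]} hit by 19.
Points: 3, 9, 14, 19 (4 total).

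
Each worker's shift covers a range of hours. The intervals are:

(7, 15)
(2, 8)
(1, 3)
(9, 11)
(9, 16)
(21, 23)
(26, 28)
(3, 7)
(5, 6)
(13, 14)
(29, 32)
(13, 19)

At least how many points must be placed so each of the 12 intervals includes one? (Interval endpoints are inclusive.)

By right end: [1,3]  [5,6]  [3,7]  [2,8]  [9,11]  [13,14]  [7,15]  [9,16]  [13,19]  [21,23]  [26,28]  [29,32]
[1,3] uncovered → point at 3; [5,6] uncovered → point at 6; [9,11] uncovered → point at 11; [13,14] uncovered → point at 14; [21,23] uncovered → point at 23; [26,28] uncovered → point at 28; [29,32] uncovered → point at 32.
Points: 3, 6, 11, 14, 23, 28, 32 (7 total).

7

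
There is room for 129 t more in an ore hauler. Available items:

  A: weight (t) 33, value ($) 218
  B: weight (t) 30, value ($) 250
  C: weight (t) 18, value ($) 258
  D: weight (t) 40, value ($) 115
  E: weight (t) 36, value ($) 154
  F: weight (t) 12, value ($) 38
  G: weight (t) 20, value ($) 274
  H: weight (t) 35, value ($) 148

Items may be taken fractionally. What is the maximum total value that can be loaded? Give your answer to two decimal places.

Order: C (258/18=14.33) > G (274/20=13.70) > B (250/30=8.33) > A (218/33=6.61) > E (154/36=4.28) > H (148/35=4.23) > F (38/12=3.17) > D (115/40=2.88)
Fill: take C (18 @ 258) → take G (20 @ 274) → take B (30 @ 250) → take A (33 @ 218) → take 28/36 of E → 119.78; 129/129 used.
Total value = 1119.78

1119.78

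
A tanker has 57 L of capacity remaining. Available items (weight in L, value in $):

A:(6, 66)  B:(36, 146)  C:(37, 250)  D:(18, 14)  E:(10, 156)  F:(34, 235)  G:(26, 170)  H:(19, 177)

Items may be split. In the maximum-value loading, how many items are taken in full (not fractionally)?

Greedy by value/weight ratio, highest first.
Ratios (sorted): E 15.60, A 11.00, H 9.32, F 6.91, C 6.76, G 6.54, B 4.06, D 0.78
take E (10 @ 156); take A (6 @ 66); take H (19 @ 177); take 22/34 of F → 152.06. Capacity used 57/57.
3 item(s) taken whole; one partial (take 22/34 of F).

3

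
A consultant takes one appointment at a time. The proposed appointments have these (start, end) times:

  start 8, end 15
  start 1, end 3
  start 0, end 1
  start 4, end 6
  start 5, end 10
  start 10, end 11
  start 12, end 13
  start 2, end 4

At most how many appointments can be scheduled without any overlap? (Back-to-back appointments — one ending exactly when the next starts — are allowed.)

Order by finish time; keep every interval that doesn't clash with the previous kept one.
By end time: (0,1), (1,3), (2,4), (4,6), (5,10), (10,11), (12,13), (8,15).
Pick (0,1); next start ≥ 1 → (1,3); next start ≥ 3 → (4,6); next start ≥ 6 → (10,11); next start ≥ 11 → (12,13).
Selected 5 appointments.

5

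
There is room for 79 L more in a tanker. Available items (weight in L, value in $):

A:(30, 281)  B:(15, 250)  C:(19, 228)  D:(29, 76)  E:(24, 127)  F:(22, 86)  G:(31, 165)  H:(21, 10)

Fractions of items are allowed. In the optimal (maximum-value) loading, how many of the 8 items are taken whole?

3

Ratios (sorted): B 16.67, C 12.00, A 9.37, G 5.32, E 5.29, F 3.91, D 2.62, H 0.48
take B (15 @ 250); take C (19 @ 228); take A (30 @ 281); take 15/31 of G → 79.84. Capacity used 79/79.
3 item(s) taken whole; one partial (take 15/31 of G).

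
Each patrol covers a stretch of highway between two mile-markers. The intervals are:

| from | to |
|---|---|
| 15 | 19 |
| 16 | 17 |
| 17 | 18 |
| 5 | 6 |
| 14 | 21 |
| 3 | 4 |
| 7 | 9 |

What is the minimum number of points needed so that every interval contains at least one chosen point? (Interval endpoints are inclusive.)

4

Sort by right endpoint; whenever an interval is uncovered, place a point at its right end.
By right end: [3,4]  [5,6]  [7,9]  [16,17]  [17,18]  [15,19]  [14,21]
[3,4] uncovered → point at 4; [5,6] uncovered → point at 6; [7,9] uncovered → point at 9; [16,17] uncovered → point at 17.
Points: 4, 6, 9, 17 (4 total).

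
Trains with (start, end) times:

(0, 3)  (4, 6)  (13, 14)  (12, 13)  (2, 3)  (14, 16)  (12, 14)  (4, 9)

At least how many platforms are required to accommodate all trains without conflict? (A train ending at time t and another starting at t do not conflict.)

starts: [0, 2, 4, 4, 12, 12, 13, 14]
ends:   [3, 3, 6, 9, 13, 14, 14, 16]
s0→1 s2→2  — peak 2.

2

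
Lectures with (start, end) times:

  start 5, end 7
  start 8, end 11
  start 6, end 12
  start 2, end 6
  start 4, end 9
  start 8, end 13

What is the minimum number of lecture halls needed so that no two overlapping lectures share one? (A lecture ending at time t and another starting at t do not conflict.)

4

Events (time:±→running): 2:+→1 4:+→2 5:+→3 6:-→2 6:+→3 7:-→2 8:+→3 8:+→4 … peak 4.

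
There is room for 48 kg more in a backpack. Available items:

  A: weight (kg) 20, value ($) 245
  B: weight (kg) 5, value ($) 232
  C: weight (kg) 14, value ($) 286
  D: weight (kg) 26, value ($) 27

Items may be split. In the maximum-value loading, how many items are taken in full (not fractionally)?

3

Sort by value per unit weight and fill in that order.
Ratios (sorted): B 46.40, C 20.43, A 12.25, D 1.04
take B (5 @ 232); take C (14 @ 286); take A (20 @ 245); take 9/26 of D → 9.35. Capacity used 48/48.
3 item(s) taken whole; one partial (take 9/26 of D).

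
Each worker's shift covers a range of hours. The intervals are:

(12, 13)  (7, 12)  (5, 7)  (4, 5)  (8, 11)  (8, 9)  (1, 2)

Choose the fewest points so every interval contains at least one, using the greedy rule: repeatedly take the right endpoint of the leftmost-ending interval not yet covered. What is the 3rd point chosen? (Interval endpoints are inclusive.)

By right end: [1,2]  [4,5]  [5,7]  [8,9]  [8,11]  [7,12]  [12,13]
[1,2] uncovered → point at 2; [4,5] uncovered → point at 5; [8,9] uncovered → point at 9; [12,13] uncovered → point at 13.
Points: 2, 5, 9, 13 (4 total).

9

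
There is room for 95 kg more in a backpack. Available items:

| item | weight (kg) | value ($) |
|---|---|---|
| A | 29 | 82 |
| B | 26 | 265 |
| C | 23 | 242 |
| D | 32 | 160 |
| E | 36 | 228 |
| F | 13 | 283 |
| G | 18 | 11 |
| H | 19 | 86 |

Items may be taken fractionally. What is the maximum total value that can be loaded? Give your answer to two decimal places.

Ratios (sorted): F 21.77, C 10.52, B 10.19, E 6.33, D 5.00, H 4.53, A 2.83, G 0.61
take F (13 @ 283); take C (23 @ 242); take B (26 @ 265); take 33/36 of E → 209.00. Capacity used 95/95.
Total value = 999.00

999.00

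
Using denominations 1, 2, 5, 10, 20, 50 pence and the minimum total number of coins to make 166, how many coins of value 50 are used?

166 − 3×50→16 − 1×10→6 − 1×5→1 − 1×1→0
Count of 50: 3

3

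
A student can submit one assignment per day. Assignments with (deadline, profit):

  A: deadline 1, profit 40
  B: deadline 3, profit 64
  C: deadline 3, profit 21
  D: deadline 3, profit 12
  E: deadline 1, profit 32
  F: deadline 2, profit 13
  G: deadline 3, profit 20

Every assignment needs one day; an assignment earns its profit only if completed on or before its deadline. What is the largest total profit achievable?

125

By profit: B(d3,64), A(d1,40), E(d1,32), C(d3,21), G(d3,20), F(d2,13), D(d3,12)
B→slot 3; A→slot 1; E skipped; C→slot 2; G skipped; F skipped; D skipped.
Profit = 40 + 21 + 64 = 125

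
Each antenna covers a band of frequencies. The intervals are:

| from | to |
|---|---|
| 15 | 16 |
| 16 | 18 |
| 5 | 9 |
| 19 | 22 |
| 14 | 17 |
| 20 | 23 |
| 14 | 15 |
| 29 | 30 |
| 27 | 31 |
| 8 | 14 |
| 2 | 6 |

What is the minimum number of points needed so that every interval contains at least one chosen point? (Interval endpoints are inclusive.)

5

Sort by right endpoint; whenever an interval is uncovered, place a point at its right end.
By right end: [2,6]  [5,9]  [8,14]  [14,15]  [15,16]  [14,17]  [16,18]  [19,22]  [20,23]  [29,30]  [27,31]
[2,6] uncovered → point at 6; [8,14] uncovered → point at 14; [15,16] uncovered → point at 16; [19,22] uncovered → point at 22; [29,30] uncovered → point at 30.
Points: 6, 14, 16, 22, 30 (5 total).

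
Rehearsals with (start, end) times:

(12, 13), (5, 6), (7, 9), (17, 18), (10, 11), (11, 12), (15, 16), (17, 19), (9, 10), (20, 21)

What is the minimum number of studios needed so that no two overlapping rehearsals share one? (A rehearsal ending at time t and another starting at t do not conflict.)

Events (time:±→running): 5:+→1 6:-→0 7:+→1 9:-→0 9:+→1 10:-→0 10:+→1 11:-→0 11:+→1 12:-→0 12:+→1 13:-→0 15:+→1 16:-→0 17:+→1 17:+→2 … peak 2.

2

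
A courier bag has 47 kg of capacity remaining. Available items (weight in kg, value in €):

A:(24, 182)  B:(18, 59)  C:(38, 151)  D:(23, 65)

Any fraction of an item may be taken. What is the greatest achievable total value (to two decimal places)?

273.39

Sort by value per unit weight and fill in that order.
Ratios (sorted): A 7.58, C 3.97, B 3.28, D 2.83
take A (24 @ 182); take 23/38 of C → 91.39. Capacity used 47/47.
Total value = 273.39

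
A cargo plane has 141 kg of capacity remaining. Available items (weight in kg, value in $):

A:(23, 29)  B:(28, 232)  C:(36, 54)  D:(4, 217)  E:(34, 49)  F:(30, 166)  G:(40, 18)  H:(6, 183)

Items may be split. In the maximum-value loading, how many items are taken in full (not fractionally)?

6

Ratios (sorted): D 54.25, H 30.50, B 8.29, F 5.53, C 1.50, E 1.44, A 1.26, G 0.45
take D (4 @ 217); take H (6 @ 183); take B (28 @ 232); take F (30 @ 166); take C (36 @ 54); take E (34 @ 49); take 3/23 of A → 3.78. Capacity used 141/141.
6 item(s) taken whole; one partial (take 3/23 of A).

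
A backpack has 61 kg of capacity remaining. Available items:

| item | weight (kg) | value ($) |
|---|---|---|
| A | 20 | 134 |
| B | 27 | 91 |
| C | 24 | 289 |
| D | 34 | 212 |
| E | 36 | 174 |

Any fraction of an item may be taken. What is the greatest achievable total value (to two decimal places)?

Order: C (289/24=12.04) > A (134/20=6.70) > D (212/34=6.24) > E (174/36=4.83) > B (91/27=3.37)
Fill: take C (24 @ 289) → take A (20 @ 134) → take 17/34 of D → 106.00; 61/61 used.
Total value = 529.00

529.00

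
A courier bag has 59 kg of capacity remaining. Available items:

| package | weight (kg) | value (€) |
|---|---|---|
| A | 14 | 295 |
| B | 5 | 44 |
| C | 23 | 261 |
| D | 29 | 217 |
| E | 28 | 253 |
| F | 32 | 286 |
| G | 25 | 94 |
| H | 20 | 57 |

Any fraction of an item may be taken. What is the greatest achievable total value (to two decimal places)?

Greedy by value/weight ratio, highest first.
Ratios (sorted): A 21.07, C 11.35, E 9.04, F 8.94, B 8.80, D 7.48, G 3.76, H 2.85
take A (14 @ 295); take C (23 @ 261); take 22/28 of E → 198.79. Capacity used 59/59.
Total value = 754.79

754.79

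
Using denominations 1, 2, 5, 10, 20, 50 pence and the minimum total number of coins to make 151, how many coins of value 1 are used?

1

151 = 3×50 + 1×1
Count of 1: 1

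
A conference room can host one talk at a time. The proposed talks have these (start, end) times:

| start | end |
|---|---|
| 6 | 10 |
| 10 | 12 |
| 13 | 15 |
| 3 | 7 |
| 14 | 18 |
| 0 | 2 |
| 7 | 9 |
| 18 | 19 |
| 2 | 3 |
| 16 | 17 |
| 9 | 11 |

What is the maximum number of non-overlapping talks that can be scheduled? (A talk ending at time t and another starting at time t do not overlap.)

Greedy by earliest finish: after sorting by end time, pick each interval compatible with the last pick.
Sorted by end: (0,2)  (2,3)  (3,7)  (7,9)  (6,10)  (9,11)  (10,12)  (13,15)  (16,17)  (14,18)  (18,19)
take (0,2); take (2,3); take (3,7); take (7,9); take (9,11); take (13,15); take (16,17); skip (14,18); take (18,19).
Selected 8 talks.

8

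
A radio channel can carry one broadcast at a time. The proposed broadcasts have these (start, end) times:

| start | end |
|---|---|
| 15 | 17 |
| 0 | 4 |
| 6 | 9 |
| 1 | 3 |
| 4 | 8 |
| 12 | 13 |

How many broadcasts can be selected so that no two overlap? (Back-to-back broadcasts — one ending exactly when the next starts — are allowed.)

Sort by end time and greedily take each interval whose start is ≥ the last chosen end.
By end time: (1,3), (0,4), (4,8), (6,9), (12,13), (15,17).
Pick (1,3); next start ≥ 3 → (4,8); next start ≥ 8 → (12,13); next start ≥ 13 → (15,17).
Selected 4 broadcasts.

4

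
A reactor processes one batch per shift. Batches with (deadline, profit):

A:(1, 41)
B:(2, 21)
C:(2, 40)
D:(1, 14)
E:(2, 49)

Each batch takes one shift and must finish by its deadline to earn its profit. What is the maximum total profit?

90

Profit order: E=49 A=41 C=40 B=21 D=14
Assign: E→slot 2, A→slot 1, C skipped, B skipped, D skipped.
Slots: [1:A] [2:E]
Profit = 41 + 49 = 90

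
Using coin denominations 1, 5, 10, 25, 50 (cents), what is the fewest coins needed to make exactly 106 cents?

106 − 2×50→6 − 1×5→1 − 1×1→0
Total coins = 2 + 1 + 1 = 4

4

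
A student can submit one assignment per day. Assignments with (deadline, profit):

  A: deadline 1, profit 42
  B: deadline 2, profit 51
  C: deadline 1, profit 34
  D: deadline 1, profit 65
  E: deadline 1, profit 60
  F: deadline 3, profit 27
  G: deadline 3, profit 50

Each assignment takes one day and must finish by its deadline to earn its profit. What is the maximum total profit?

Take jobs in profit order; each goes to the latest open slot no later than its deadline.
Profit order: D=65 E=60 B=51 G=50 A=42 C=34 F=27
Assign: D→slot 1, E skipped, B→slot 2, G→slot 3, A skipped, C skipped, F skipped.
Slots: [1:D] [2:B] [3:G]
Profit = 65 + 51 + 50 = 166

166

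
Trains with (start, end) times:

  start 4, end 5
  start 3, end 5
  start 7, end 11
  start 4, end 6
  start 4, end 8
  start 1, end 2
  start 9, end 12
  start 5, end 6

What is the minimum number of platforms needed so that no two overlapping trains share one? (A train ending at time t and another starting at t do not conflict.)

4

Events (time:±→running): 1:+→1 2:-→0 3:+→1 4:+→2 4:+→3 4:+→4 … peak 4.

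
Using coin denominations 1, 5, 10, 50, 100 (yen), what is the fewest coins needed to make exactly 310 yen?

Use the largest denomination that fits, subtract, and repeat.
310 = 3×100 + 1×10
Total coins = 3 + 1 = 4

4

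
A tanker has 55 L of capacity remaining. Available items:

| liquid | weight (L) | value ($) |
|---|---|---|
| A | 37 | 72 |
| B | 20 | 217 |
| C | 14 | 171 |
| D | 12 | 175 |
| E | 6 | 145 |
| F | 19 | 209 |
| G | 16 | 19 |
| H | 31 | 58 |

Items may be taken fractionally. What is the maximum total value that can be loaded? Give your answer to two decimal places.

Greedy by value/weight ratio, highest first.
Order: E (145/6=24.17) > D (175/12=14.58) > C (171/14=12.21) > F (209/19=11.00) > B (217/20=10.85) > A (72/37=1.95) > H (58/31=1.87) > G (19/16=1.19)
Fill: take E (6 @ 145) → take D (12 @ 175) → take C (14 @ 171) → take F (19 @ 209) → take 4/20 of B → 43.40; 55/55 used.
Total value = 743.40

743.40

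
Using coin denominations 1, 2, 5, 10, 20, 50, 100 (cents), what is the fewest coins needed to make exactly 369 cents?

Use the largest denomination that fits, subtract, and repeat.
369 − 3×100→69 − 1×50→19 − 1×10→9 − 1×5→4 − 2×2→0
Total coins = 3 + 1 + 1 + 1 + 2 = 8

8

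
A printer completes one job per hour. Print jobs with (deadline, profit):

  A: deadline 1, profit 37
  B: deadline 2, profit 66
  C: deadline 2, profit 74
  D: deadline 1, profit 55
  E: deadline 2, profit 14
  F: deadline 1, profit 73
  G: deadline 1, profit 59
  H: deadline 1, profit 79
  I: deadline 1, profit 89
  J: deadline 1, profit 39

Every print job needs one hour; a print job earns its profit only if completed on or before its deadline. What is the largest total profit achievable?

163

Sort by profit descending; place each in the latest free slot ≤ its deadline.
Profit order: I=89 H=79 C=74 F=73 B=66 G=59 D=55 J=39 A=37 E=14
Assign: I→slot 1, H skipped, C→slot 2, F skipped, B skipped, G skipped, D skipped, J skipped, A skipped, E skipped.
Slots: [1:I] [2:C]
Profit = 89 + 74 = 163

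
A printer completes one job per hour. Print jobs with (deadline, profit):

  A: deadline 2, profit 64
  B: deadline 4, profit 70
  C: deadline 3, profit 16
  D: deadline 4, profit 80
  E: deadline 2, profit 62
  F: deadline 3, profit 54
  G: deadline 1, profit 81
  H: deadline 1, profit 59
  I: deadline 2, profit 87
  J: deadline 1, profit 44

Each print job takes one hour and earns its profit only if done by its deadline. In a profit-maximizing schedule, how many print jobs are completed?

Take jobs in profit order; each goes to the latest open slot no later than its deadline.
By profit: I(d2,87), G(d1,81), D(d4,80), B(d4,70), A(d2,64), E(d2,62), H(d1,59), F(d3,54), J(d1,44), C(d3,16)
I→slot 2; G→slot 1; D→slot 4; B→slot 3; A skipped; E skipped; H skipped; F skipped; J skipped; C skipped.
4 of 10 scheduled.

4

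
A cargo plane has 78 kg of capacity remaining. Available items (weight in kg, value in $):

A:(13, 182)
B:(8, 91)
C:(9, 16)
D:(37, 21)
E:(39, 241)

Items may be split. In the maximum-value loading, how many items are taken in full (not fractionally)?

Ratios (sorted): A 14.00, B 11.38, E 6.18, C 1.78, D 0.57
take A (13 @ 182); take B (8 @ 91); take E (39 @ 241); take C (9 @ 16); take 9/37 of D → 5.11. Capacity used 78/78.
4 item(s) taken whole; one partial (take 9/37 of D).

4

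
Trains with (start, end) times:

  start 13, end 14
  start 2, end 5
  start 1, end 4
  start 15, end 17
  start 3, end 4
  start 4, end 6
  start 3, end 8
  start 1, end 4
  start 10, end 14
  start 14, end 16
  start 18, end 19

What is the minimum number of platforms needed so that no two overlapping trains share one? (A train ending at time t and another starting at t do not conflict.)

5

Count concurrent intervals with a sweep; the peak is the room count.
starts: [1, 1, 2, 3, 3, 4, 10, 13, 14, 15, 18]
ends:   [4, 4, 4, 5, 6, 8, 14, 14, 16, 17, 19]
s1→1 s1→2 s2→3 s3→4 s3→5  — peak 5.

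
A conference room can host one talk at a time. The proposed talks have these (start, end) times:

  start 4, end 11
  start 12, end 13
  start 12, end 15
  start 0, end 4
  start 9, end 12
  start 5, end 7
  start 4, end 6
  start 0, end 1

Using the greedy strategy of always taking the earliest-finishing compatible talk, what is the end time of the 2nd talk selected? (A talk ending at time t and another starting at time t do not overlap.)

Sort by end time and greedily take each interval whose start is ≥ the last chosen end.
Sorted by end: (0,1)  (0,4)  (4,6)  (5,7)  (4,11)  (9,12)  (12,13)  (12,15)
take (0,1); take (4,6); take (9,12); take (12,13).
Selected: (0,1) (4,6) (9,12) (12,13)

6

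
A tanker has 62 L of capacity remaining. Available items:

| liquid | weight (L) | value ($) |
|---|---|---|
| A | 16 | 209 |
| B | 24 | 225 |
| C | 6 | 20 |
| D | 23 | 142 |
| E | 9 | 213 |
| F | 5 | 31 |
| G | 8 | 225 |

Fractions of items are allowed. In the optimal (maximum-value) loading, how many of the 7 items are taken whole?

Sort by value per unit weight and fill in that order.
Ratios (sorted): G 28.12, E 23.67, A 13.06, B 9.38, F 6.20, D 6.17, C 3.33
take G (8 @ 225); take E (9 @ 213); take A (16 @ 209); take B (24 @ 225); take F (5 @ 31). Capacity used 62/62.
5 item(s) taken whole.

5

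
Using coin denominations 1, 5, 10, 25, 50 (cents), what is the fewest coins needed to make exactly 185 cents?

185 − 3×50→35 − 1×25→10 − 1×10→0
Total coins = 3 + 1 + 1 = 5

5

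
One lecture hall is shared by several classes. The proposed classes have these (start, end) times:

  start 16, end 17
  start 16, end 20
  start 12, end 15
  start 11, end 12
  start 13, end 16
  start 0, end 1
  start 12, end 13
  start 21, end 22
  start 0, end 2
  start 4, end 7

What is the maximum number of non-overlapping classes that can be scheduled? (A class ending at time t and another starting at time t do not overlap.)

7

Sort by end time and greedily take each interval whose start is ≥ the last chosen end.
Sorted by end: (0,1)  (0,2)  (4,7)  (11,12)  (12,13)  (12,15)  (13,16)  (16,17)  (16,20)  (21,22)
take (0,1); skip (0,2); take (4,7); take (11,12); take (12,13); take (13,16); take (16,17); take (21,22).
Selected 7 classes.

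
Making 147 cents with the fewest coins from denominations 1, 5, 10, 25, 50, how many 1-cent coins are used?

2

Greedy: take as many of the largest coin as possible, then repeat with the remainder.
147 = 2×50 + 1×25 + 2×10 + 2×1
Count of 1: 2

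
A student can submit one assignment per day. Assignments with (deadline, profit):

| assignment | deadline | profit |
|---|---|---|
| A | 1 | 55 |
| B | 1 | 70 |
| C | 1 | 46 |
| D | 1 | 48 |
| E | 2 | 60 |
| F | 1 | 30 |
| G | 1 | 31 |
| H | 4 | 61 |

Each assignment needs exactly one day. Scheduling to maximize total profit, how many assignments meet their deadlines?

3

Take jobs in profit order; each goes to the latest open slot no later than its deadline.
Profit order: B=70 H=61 E=60 A=55 D=48 C=46 G=31 F=30
Assign: B→slot 1, H→slot 4, E→slot 2, A skipped, D skipped, C skipped, G skipped, F skipped.
Slots: [1:B] [2:E] [4:H]
3 of 8 scheduled.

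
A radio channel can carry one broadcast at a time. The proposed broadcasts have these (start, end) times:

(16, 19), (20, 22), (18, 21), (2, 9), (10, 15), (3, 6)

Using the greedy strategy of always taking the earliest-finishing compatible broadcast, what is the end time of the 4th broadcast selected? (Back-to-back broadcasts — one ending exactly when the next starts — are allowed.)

22

By end time: (3,6), (2,9), (10,15), (16,19), (18,21), (20,22).
Pick (3,6); next start ≥ 6 → (10,15); next start ≥ 15 → (16,19); next start ≥ 19 → (20,22).
Selected: (3,6) (10,15) (16,19) (20,22)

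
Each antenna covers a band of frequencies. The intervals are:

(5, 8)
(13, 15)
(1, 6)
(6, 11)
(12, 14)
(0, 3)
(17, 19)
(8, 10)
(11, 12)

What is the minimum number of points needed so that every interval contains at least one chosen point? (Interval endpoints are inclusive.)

5

By right end: [0,3]  [1,6]  [5,8]  [8,10]  [6,11]  [11,12]  [12,14]  [13,15]  [17,19]
[0,3] uncovered → point at 3; [5,8] uncovered → point at 8; [11,12] uncovered → point at 12; [13,15] uncovered → point at 15; [17,19] uncovered → point at 19.
Points: 3, 8, 12, 15, 19 (5 total).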